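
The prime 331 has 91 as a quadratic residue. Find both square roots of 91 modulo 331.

129, 202

Since 331 ≡ 3 (mod 4), a square root of 91 is 91^((331+1)/4) = 91^83 mod 331.
Repeated squaring: 91^2≡6, 91^4≡36, 91^8≡303, 91^16≡122, 91^32≡320, 91^64≡121 (mod 331).
91^83 = 91^(64+16+2+1) ≡ 202 (mod 331).
Check: 202² = 40804 ≡ 91 (mod 331). The two roots are 129 and 202.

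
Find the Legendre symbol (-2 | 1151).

Euler's criterion: (-2/1151) ≡ 1149^575 (mod 1151).
1149^2 ≡ 4 (mod 1151)
1149^4 ≡ 16 (mod 1151)
1149^8 ≡ 256 (mod 1151)
1149^16 ≡ 1080 (mod 1151)
1149^32 ≡ 437 (mod 1151)
1149^64 ≡ 1054 (mod 1151)
1149^128 ≡ 201 (mod 1151)
1149^256 ≡ 116 (mod 1151)
1149^512 ≡ 795 (mod 1151)
1149^575 = 1149^(512+32+16+8+4+2+1) ≡ 1150 (mod 1151).
Result is 1150 ≡ −1, so (-2/1151) = −1.

-1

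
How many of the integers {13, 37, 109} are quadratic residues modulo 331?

(13/331) = -1 → non-residue.
(37/331) = -1 → non-residue.
(109/331) = +1 → QR.
Total quadratic residues among the 3: 1.

1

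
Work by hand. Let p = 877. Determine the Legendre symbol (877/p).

First reduce: 877 ≡ 0 (mod 877).
Top reduces to 0: gcd > 1, so the symbol is 0.

0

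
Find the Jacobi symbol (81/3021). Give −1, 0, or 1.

0

Reciprocity: 81 ≡ 1 and 3021 ≡ 1 (mod 4), so (81/3021) = +(3021/81).
Reduce top mod 81: now compute (24/81).
Pull out 2^3: since 81 ≡ 1 (mod 8), (2/81) = +1, so (2/81)^3 = +1.
Reciprocity: 3 ≡ 3 and 81 ≡ 1 (mod 4), so (3/81) = +(81/3).
Reduce top mod 3: now compute (0/3).
Top reduces to 0: gcd > 1, so the symbol is 0.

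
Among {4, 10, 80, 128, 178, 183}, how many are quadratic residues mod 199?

(4/199) = +1 → QR.
(10/199) = +1 → QR.
(80/199) = +1 → QR.
(128/199) = +1 → QR.
(178/199) = +1 → QR.
(183/199) = -1 → non-residue.
Total quadratic residues among the 6: 5.

5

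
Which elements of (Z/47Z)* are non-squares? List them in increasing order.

5, 10, 11, 13, 15, 19, 20, 22, 23, 26, 29, 30, 31, 33, 35, 38, 39, 40, 41, 43, 44, 45, 46

Square k = 1,…,23 (k and 47−k give the same square):
1²=1, 2²=4, 3²=9, 4²=16, 5²=25, 6²=36, 7²≡2, 8²≡17, 9²≡34, 10²≡6, 11²≡27, 12²≡3, 13²≡28, 14²≡8, 15²≡37, 16²≡21, 17²≡7, 18²≡42, 19²≡32, 20²≡24, 21²≡18, 22²≡14, 23²≡12 (mod 47).
The residues are {1, 2, 3, 4, 6, 7, 8, 9, 12, 14, 16, 17, 18, 21, 24, 25, 27, 28, 32, 34, 36, 37, 42}; the non-residues are the remaining 23 nonzero classes.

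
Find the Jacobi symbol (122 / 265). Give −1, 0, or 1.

Pull out 2: since 265 ≡ 1 (mod 8), (2/265) = +1.
Reciprocity: 61 ≡ 1 and 265 ≡ 1 (mod 4), so (61/265) = +(265/61).
Reduce top mod 61: now compute (21/61).
Reciprocity: 21 ≡ 1 and 61 ≡ 1 (mod 4), so (21/61) = +(61/21).
Reduce top mod 21: now compute (19/21).
Reciprocity: 19 ≡ 3 and 21 ≡ 1 (mod 4), so (19/21) = +(21/19).
Reduce top mod 19: now compute (2/19).
Pull out 2: since 19 ≡ 3 (mod 8), (2/19) = -1.
Reached (1/19) = 1. Collecting the sign flips along the way, the symbol is -1.

-1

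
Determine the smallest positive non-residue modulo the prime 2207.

(2/2207) = +1, so 2 is a residue.
(3/2207) = +1, so 3 is a residue.
(4/2207) = +1, so 4 is a residue.
(5/2207) = −1, so 5 is the smallest positive non-residue mod 2207.

5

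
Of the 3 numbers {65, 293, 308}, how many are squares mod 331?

2

(65/331) = -1 → non-residue.
(293/331) = +1 → QR.
(308/331) = +1 → QR.
Total quadratic residues among the 3: 2.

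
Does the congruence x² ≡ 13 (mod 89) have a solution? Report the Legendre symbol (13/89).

Euler's criterion: (13/89) ≡ 13^44 (mod 89).
13^2 ≡ 80 (mod 89)
13^4 ≡ 81 (mod 89)
13^8 ≡ 64 (mod 89)
13^16 ≡ 2 (mod 89)
13^32 ≡ 4 (mod 89)
13^44 = 13^(32+8+4) ≡ 88 (mod 89).
Result is 88 ≡ −1, so (13/89) = −1.

-1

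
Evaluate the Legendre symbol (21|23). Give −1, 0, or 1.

-1

Reciprocity: 21 ≡ 1 and 23 ≡ 3 (mod 4), so (21/23) = +(23/21).
Reduce top mod 21: now compute (2/21).
Pull out 2: since 21 ≡ 5 (mod 8), (2/21) = -1.
Reached (1/21) = 1. Collecting the sign flips along the way, the symbol is -1.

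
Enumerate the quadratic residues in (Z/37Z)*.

1,3,4,7,9,10,11,12,16,21,25,26,27,28,30,33,34,36

Square k = 1,…,18 (k and 37−k give the same square):
1²=1, 2²=4, 3²=9, 4²=16, 5²=25, 6²=36, 7²≡12, 8²≡27, 9²≡7, 10²≡26, 11²≡10, 12²≡33, 13²≡21, 14²≡11, 15²≡3, 16²≡34, 17²≡30, 18²≡28 (mod 37).
So the quadratic residues mod 37 are {1, 3, 4, 7, 9, 10, 11, 12, 16, 21, 25, 26, 27, 28, 30, 33, 34, 36}.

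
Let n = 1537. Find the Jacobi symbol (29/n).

0

Reciprocity: 29 ≡ 1 and 1537 ≡ 1 (mod 4), so (29/1537) = +(1537/29).
Reduce top mod 29: now compute (0/29).
Top reduces to 0: gcd > 1, so the symbol is 0.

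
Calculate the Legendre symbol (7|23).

Reciprocity: 7 ≡ 3 and 23 ≡ 3 (mod 4), so (7/23) = −(23/7).
Reduce top mod 7: now compute (2/7).
Pull out 2: since 7 ≡ 7 (mod 8), (2/7) = +1.
Reached (1/7) = 1. Collecting the sign flips along the way, the symbol is -1.

-1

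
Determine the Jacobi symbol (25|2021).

1

Reciprocity: 25 ≡ 1 and 2021 ≡ 1 (mod 4), so (25/2021) = +(2021/25).
Reduce top mod 25: now compute (21/25).
Reciprocity: 21 ≡ 1 and 25 ≡ 1 (mod 4), so (21/25) = +(25/21).
Reduce top mod 21: now compute (4/21).
Pull out 2^2: since 21 ≡ 5 (mod 8), (2/21) = -1, so (2/21)^2 = +1.
Reached (1/21) = 1. Collecting the sign flips along the way, the symbol is +1.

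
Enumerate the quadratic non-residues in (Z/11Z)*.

Square k = 1,…,5 (k and 11−k give the same square):
1²=1, 2²=4, 3²=9, 4²≡5, 5²≡3 (mod 11).
The residues are {1, 3, 4, 5, 9}; the non-residues are the remaining 5 nonzero classes.

2, 6, 7, 8, 10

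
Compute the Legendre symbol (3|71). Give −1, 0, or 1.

Reciprocity: 3 ≡ 3 and 71 ≡ 3 (mod 4), so (3/71) = −(71/3).
Reduce top mod 3: now compute (2/3).
Pull out 2: since 3 ≡ 3 (mod 8), (2/3) = -1.
Reached (1/3) = 1. Collecting the sign flips along the way, the symbol is +1.

1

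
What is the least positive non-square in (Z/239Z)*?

7

(2/239) = +1, so 2 is a residue.
(3/239) = +1, so 3 is a residue.
(4/239) = +1, so 4 is a residue.
(5/239) = +1, so 5 is a residue.
(6/239) = +1, so 6 is a residue.
(7/239) = −1, so 7 is the smallest positive non-residue mod 239.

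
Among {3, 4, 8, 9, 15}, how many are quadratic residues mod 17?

4

(3/17) = -1 → non-residue.
(4/17) = +1 → QR.
(8/17) = +1 → QR.
(9/17) = +1 → QR.
(15/17) = +1 → QR.
Total quadratic residues among the 5: 4.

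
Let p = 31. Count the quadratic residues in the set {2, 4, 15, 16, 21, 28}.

4

(2/31) = +1 → QR.
(4/31) = +1 → QR.
(15/31) = -1 → non-residue.
(16/31) = +1 → QR.
(21/31) = -1 → non-residue.
(28/31) = +1 → QR.
Total quadratic residues among the 6: 4.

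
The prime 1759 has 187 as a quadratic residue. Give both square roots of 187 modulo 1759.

Since 1759 ≡ 3 (mod 4), a square root of 187 is 187^((1759+1)/4) = 187^440 mod 1759.
Repeated squaring: 187^2≡1548, 187^4≡546, 187^8≡845, 187^16≡1630, 187^32≡810, 187^64≡1752, 187^128≡49, 187^256≡642 (mod 1759).
187^440 = 187^(256+128+32+16+8) ≡ 341 (mod 1759).
Check: 341² = 116281 ≡ 187 (mod 1759). The two roots are 341 and 1418.

341, 1418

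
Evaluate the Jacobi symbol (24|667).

1

Pull out 2^3: since 667 ≡ 3 (mod 8), (2/667) = -1, so (2/667)^3 = -1.
Reciprocity: 3 ≡ 3 and 667 ≡ 3 (mod 4), so (3/667) = −(667/3).
Reduce top mod 3: now compute (1/3).
Reached (1/3) = 1. Collecting the sign flips along the way, the symbol is +1.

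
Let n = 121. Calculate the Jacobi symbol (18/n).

Pull out 2: since 121 ≡ 1 (mod 8), (2/121) = +1.
Reciprocity: 9 ≡ 1 and 121 ≡ 1 (mod 4), so (9/121) = +(121/9).
Reduce top mod 9: now compute (4/9).
Pull out 2^2: since 9 ≡ 1 (mod 8), (2/9) = +1, so (2/9)^2 = +1.
Reached (1/9) = 1. Collecting the sign flips along the way, the symbol is +1.

1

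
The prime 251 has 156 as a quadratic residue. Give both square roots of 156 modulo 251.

77, 174

Since 251 ≡ 3 (mod 4), a square root of 156 is 156^((251+1)/4) = 156^63 mod 251.
Repeated squaring: 156^2≡240, 156^4≡121, 156^8≡83, 156^16≡112, 156^32≡245 (mod 251).
156^63 = 156^(32+16+8+4+2+1) ≡ 174 (mod 251).
Check: 174² = 30276 ≡ 156 (mod 251). The two roots are 77 and 174.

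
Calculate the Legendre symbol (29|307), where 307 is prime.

-1

Reciprocity: 29 ≡ 1 and 307 ≡ 3 (mod 4), so (29/307) = +(307/29).
Reduce top mod 29: now compute (17/29).
Reciprocity: 17 ≡ 1 and 29 ≡ 1 (mod 4), so (17/29) = +(29/17).
Reduce top mod 17: now compute (12/17).
Pull out 2^2: since 17 ≡ 1 (mod 8), (2/17) = +1, so (2/17)^2 = +1.
Reciprocity: 3 ≡ 3 and 17 ≡ 1 (mod 4), so (3/17) = +(17/3).
Reduce top mod 3: now compute (2/3).
Pull out 2: since 3 ≡ 3 (mod 8), (2/3) = -1.
Reached (1/3) = 1. Collecting the sign flips along the way, the symbol is -1.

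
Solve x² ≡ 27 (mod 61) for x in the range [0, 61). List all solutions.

24, 37

61 ≡ 1 (mod 4), so we find a root by search.
Trying successive values, 24² = 576 ≡ 27 (mod 61). The other root is 61 − 24 = 37.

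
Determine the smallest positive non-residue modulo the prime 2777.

3

(2/2777) = +1, so 2 is a residue.
(3/2777) = −1, so 3 is the smallest positive non-residue mod 2777.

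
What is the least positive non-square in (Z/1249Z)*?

7

(2/1249) = +1, so 2 is a residue.
(3/1249) = +1, so 3 is a residue.
(4/1249) = +1, so 4 is a residue.
(5/1249) = +1, so 5 is a residue.
(6/1249) = +1, so 6 is a residue.
(7/1249) = −1, so 7 is the smallest positive non-residue mod 1249.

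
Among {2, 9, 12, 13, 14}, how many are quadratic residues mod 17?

(2/17) = +1 → QR.
(9/17) = +1 → QR.
(12/17) = -1 → non-residue.
(13/17) = +1 → QR.
(14/17) = -1 → non-residue.
Total quadratic residues among the 5: 3.

3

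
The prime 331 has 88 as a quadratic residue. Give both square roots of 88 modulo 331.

Since 331 ≡ 3 (mod 4), a square root of 88 is 88^((331+1)/4) = 88^83 mod 331.
Repeated squaring: 88^2≡131, 88^4≡280, 88^8≡284, 88^16≡223, 88^32≡79, 88^64≡283 (mod 331).
88^83 = 88^(64+16+2+1) ≡ 95 (mod 331).
Check: 95² = 9025 ≡ 88 (mod 331). The two roots are 95 and 236.

95, 236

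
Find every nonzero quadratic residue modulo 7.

1, 2, 4

Square k = 1,…,3 (k and 7−k give the same square):
1²=1, 2²=4, 3²≡2 (mod 7).
So the quadratic residues mod 7 are {1, 2, 4}.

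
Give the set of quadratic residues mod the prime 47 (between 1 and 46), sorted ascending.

1, 2, 3, 4, 6, 7, 8, 9, 12, 14, 16, 17, 18, 21, 24, 25, 27, 28, 32, 34, 36, 37, 42

Square k = 1,…,23 (k and 47−k give the same square):
1²=1, 2²=4, 3²=9, 4²=16, 5²=25, 6²=36, 7²≡2, 8²≡17, 9²≡34, 10²≡6, 11²≡27, 12²≡3, 13²≡28, 14²≡8, 15²≡37, 16²≡21, 17²≡7, 18²≡42, 19²≡32, 20²≡24, 21²≡18, 22²≡14, 23²≡12 (mod 47).
So the quadratic residues mod 47 are {1, 2, 3, 4, 6, 7, 8, 9, 12, 14, 16, 17, 18, 21, 24, 25, 27, 28, 32, 34, 36, 37, 42}.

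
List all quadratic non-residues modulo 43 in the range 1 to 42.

Square k = 1,…,21 (k and 43−k give the same square):
1²=1, 2²=4, 3²=9, 4²=16, 5²=25, 6²=36, 7²≡6, 8²≡21, 9²≡38, 10²≡14, 11²≡35, 12²≡15, 13²≡40, 14²≡24, 15²≡10, 16²≡41, 17²≡31, 18²≡23, 19²≡17, 20²≡13, 21²≡11 (mod 43).
The residues are {1, 4, 6, 9, 10, 11, 13, 14, 15, 16, 17, 21, 23, 24, 25, 31, 35, 36, 38, 40, 41}; the non-residues are the remaining 21 nonzero classes.

2,3,5,7,8,12,18,19,20,22,26,27,28,29,30,32,33,34,37,39,42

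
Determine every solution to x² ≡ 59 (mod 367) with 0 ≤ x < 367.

Since 367 ≡ 3 (mod 4), a square root of 59 is 59^((367+1)/4) = 59^92 mod 367.
Repeated squaring: 59^2≡178, 59^4≡122, 59^8≡204, 59^16≡145, 59^32≡106, 59^64≡226 (mod 367).
59^92 = 59^(64+16+8+4) ≡ 64 (mod 367).
Check: 64² = 4096 ≡ 59 (mod 367). The two roots are 64 and 303.

64, 303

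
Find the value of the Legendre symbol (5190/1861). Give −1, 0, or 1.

1

First reduce: 5190 ≡ 1468 (mod 1861).
Pull out 2^2: since 1861 ≡ 5 (mod 8), (2/1861) = -1, so (2/1861)^2 = +1.
Reciprocity: 367 ≡ 3 and 1861 ≡ 1 (mod 4), so (367/1861) = +(1861/367).
Reduce top mod 367: now compute (26/367).
Pull out 2: since 367 ≡ 7 (mod 8), (2/367) = +1.
Reciprocity: 13 ≡ 1 and 367 ≡ 3 (mod 4), so (13/367) = +(367/13).
Reduce top mod 13: now compute (3/13).
Reciprocity: 3 ≡ 3 and 13 ≡ 1 (mod 4), so (3/13) = +(13/3).
Reduce top mod 3: now compute (1/3).
Reached (1/3) = 1. Collecting the sign flips along the way, the symbol is +1.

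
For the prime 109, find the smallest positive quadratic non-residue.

2

(2/109) = −1, so 2 is the smallest positive non-residue mod 109.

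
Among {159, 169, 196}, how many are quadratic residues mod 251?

2

(159/251) = -1 → non-residue.
(169/251) = +1 → QR.
(196/251) = +1 → QR.
Total quadratic residues among the 3: 2.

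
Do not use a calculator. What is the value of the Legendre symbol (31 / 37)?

Euler's criterion: (31/37) ≡ 31^18 (mod 37).
31^2 ≡ 36 (mod 37)
31^4 ≡ 1 (mod 37)
31^8 ≡ 1 (mod 37)
31^16 ≡ 1 (mod 37)
31^18 = 31^(16+2) ≡ 36 (mod 37).
Result is 36 ≡ −1, so (31/37) = −1.

-1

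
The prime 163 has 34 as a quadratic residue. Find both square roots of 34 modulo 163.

69, 94

Since 163 ≡ 3 (mod 4), a square root of 34 is 34^((163+1)/4) = 34^41 mod 163.
Repeated squaring: 34^2≡15, 34^4≡62, 34^8≡95, 34^16≡60, 34^32≡14 (mod 163).
34^41 = 34^(32+8+1) ≡ 69 (mod 163).
Check: 69² = 4761 ≡ 34 (mod 163). The two roots are 69 and 94.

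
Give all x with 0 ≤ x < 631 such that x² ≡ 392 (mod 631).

Since 631 ≡ 3 (mod 4), a square root of 392 is 392^((631+1)/4) = 392^158 mod 631.
Repeated squaring: 392^2≡331, 392^4≡398, 392^8≡23, 392^16≡529, 392^32≡308, 392^64≡214, 392^128≡364 (mod 631).
392^158 = 392^(128+16+8+4+2) ≡ 577 (mod 631).
Check: 577² = 332929 ≡ 392 (mod 631). The two roots are 54 and 577.

54, 577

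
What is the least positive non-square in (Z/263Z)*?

(2/263) = +1, so 2 is a residue.
(3/263) = +1, so 3 is a residue.
(4/263) = +1, so 4 is a residue.
(5/263) = −1, so 5 is the smallest positive non-residue mod 263.

5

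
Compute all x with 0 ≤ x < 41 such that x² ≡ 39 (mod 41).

41 ≡ 1 (mod 4), so we find a root by search.
Trying successive values, 11² = 121 ≡ 39 (mod 41). The other root is 41 − 11 = 30.

11, 30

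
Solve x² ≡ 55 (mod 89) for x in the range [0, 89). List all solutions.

89 ≡ 1 (mod 4), so we find a root by search.
Trying successive values, 12² = 144 ≡ 55 (mod 89). The other root is 89 − 12 = 77.

12, 77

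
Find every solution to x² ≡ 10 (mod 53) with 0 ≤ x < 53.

53 ≡ 1 (mod 4), so we find a root by search.
Trying successive values, 13² = 169 ≡ 10 (mod 53). The other root is 53 − 13 = 40.

13, 40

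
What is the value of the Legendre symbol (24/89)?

Euler's criterion: (24/89) ≡ 24^44 (mod 89).
24^2 ≡ 42 (mod 89)
24^4 ≡ 73 (mod 89)
24^8 ≡ 78 (mod 89)
24^16 ≡ 32 (mod 89)
24^32 ≡ 45 (mod 89)
24^44 = 24^(32+8+4) ≡ 88 (mod 89).
Result is 88 ≡ −1, so (24/89) = −1.

-1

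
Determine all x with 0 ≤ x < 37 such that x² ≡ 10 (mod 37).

37 ≡ 1 (mod 4), so we find a root by search.
Trying successive values, 11² = 121 ≡ 10 (mod 37). The other root is 37 − 11 = 26.

11, 26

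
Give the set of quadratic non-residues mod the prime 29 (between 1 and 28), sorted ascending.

Square k = 1,…,14 (k and 29−k give the same square):
1²=1, 2²=4, 3²=9, 4²=16, 5²=25, 6²≡7, 7²≡20, 8²≡6, 9²≡23, 10²≡13, 11²≡5, 12²≡28, 13²≡24, 14²≡22 (mod 29).
The residues are {1, 4, 5, 6, 7, 9, 13, 16, 20, 22, 23, 24, 25, 28}; the non-residues are the remaining 14 nonzero classes.

2, 3, 8, 10, 11, 12, 14, 15, 17, 18, 19, 21, 26, 27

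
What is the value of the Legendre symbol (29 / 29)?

First reduce: 29 ≡ 0 (mod 29).
Top reduces to 0: gcd > 1, so the symbol is 0.

0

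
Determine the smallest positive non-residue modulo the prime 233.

(2/233) = +1, so 2 is a residue.
(3/233) = −1, so 3 is the smallest positive non-residue mod 233.

3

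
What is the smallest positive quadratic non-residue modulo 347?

2

(2/347) = −1, so 2 is the smallest positive non-residue mod 347.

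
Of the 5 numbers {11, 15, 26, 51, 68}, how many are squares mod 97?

(11/97) = +1 → QR.
(15/97) = -1 → non-residue.
(26/97) = -1 → non-residue.
(51/97) = -1 → non-residue.
(68/97) = -1 → non-residue.
Total quadratic residues among the 5: 1.

1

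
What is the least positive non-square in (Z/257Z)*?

(2/257) = +1, so 2 is a residue.
(3/257) = −1, so 3 is the smallest positive non-residue mod 257.

3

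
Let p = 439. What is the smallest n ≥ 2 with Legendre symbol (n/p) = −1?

(2/439) = +1, so 2 is a residue.
(3/439) = −1, so 3 is the smallest positive non-residue mod 439.

3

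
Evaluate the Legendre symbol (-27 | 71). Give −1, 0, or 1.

-1

First reduce: -27 ≡ 44 (mod 71).
Pull out 2^2: since 71 ≡ 7 (mod 8), (2/71) = +1, so (2/71)^2 = +1.
Reciprocity: 11 ≡ 3 and 71 ≡ 3 (mod 4), so (11/71) = −(71/11).
Reduce top mod 11: now compute (5/11).
Reciprocity: 5 ≡ 1 and 11 ≡ 3 (mod 4), so (5/11) = +(11/5).
Reduce top mod 5: now compute (1/5).
Reached (1/5) = 1. Collecting the sign flips along the way, the symbol is -1.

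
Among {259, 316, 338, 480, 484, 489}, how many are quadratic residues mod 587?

4

(259/587) = -1 → non-residue.
(316/587) = +1 → QR.
(338/587) = -1 → non-residue.
(480/587) = +1 → QR.
(484/587) = +1 → QR.
(489/587) = +1 → QR.
Total quadratic residues among the 6: 4.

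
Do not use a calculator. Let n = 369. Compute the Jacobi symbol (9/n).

Reciprocity: 9 ≡ 1 and 369 ≡ 1 (mod 4), so (9/369) = +(369/9).
Reduce top mod 9: now compute (0/9).
Top reduces to 0: gcd > 1, so the symbol is 0.

0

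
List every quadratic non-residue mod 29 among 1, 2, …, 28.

Square k = 1,…,14 (k and 29−k give the same square):
1²=1, 2²=4, 3²=9, 4²=16, 5²=25, 6²≡7, 7²≡20, 8²≡6, 9²≡23, 10²≡13, 11²≡5, 12²≡28, 13²≡24, 14²≡22 (mod 29).
The residues are {1, 4, 5, 6, 7, 9, 13, 16, 20, 22, 23, 24, 25, 28}; the non-residues are the remaining 14 nonzero classes.

2, 3, 8, 10, 11, 12, 14, 15, 17, 18, 19, 21, 26, 27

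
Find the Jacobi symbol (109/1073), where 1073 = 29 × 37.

-1

Reciprocity: 109 ≡ 1 and 1073 ≡ 1 (mod 4), so (109/1073) = +(1073/109).
Reduce top mod 109: now compute (92/109).
Pull out 2^2: since 109 ≡ 5 (mod 8), (2/109) = -1, so (2/109)^2 = +1.
Reciprocity: 23 ≡ 3 and 109 ≡ 1 (mod 4), so (23/109) = +(109/23).
Reduce top mod 23: now compute (17/23).
Reciprocity: 17 ≡ 1 and 23 ≡ 3 (mod 4), so (17/23) = +(23/17).
Reduce top mod 17: now compute (6/17).
Pull out 2: since 17 ≡ 1 (mod 8), (2/17) = +1.
Reciprocity: 3 ≡ 3 and 17 ≡ 1 (mod 4), so (3/17) = +(17/3).
Reduce top mod 3: now compute (2/3).
Pull out 2: since 3 ≡ 3 (mod 8), (2/3) = -1.
Reached (1/3) = 1. Collecting the sign flips along the way, the symbol is -1.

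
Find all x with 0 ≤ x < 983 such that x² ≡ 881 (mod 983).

417, 566

Since 983 ≡ 3 (mod 4), a square root of 881 is 881^((983+1)/4) = 881^246 mod 983.
Repeated squaring: 881^2≡574, 881^4≡171, 881^8≡734, 881^16≡72, 881^32≡269, 881^64≡602, 881^128≡660 (mod 983).
881^246 = 881^(128+64+32+16+4+2) ≡ 417 (mod 983).
Check: 417² = 173889 ≡ 881 (mod 983). The two roots are 417 and 566.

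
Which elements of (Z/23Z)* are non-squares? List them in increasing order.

5 7 10 11 14 15 17 19 20 21 22

Square k = 1,…,11 (k and 23−k give the same square):
1²=1, 2²=4, 3²=9, 4²=16, 5²≡2, 6²≡13, 7²≡3, 8²≡18, 9²≡12, 10²≡8, 11²≡6 (mod 23).
The residues are {1, 2, 3, 4, 6, 8, 9, 12, 13, 16, 18}; the non-residues are the remaining 11 nonzero classes.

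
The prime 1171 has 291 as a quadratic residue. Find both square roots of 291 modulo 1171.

Since 1171 ≡ 3 (mod 4), a square root of 291 is 291^((1171+1)/4) = 291^293 mod 1171.
Repeated squaring: 291^2≡369, 291^4≡325, 291^8≡235, 291^16≡188, 291^32≡214, 291^64≡127, 291^128≡906, 291^256≡1136 (mod 1171).
291^293 = 291^(256+32+4+1) ≡ 425 (mod 1171).
Check: 425² = 180625 ≡ 291 (mod 1171). The two roots are 425 and 746.

425, 746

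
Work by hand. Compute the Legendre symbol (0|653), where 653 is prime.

0

Top reduces to 0: gcd > 1, so the symbol is 0.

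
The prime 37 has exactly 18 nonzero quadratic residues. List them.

1,3,4,7,9,10,11,12,16,21,25,26,27,28,30,33,34,36

Square k = 1,…,18 (k and 37−k give the same square):
1²=1, 2²=4, 3²=9, 4²=16, 5²=25, 6²=36, 7²≡12, 8²≡27, 9²≡7, 10²≡26, 11²≡10, 12²≡33, 13²≡21, 14²≡11, 15²≡3, 16²≡34, 17²≡30, 18²≡28 (mod 37).
So the quadratic residues mod 37 are {1, 3, 4, 7, 9, 10, 11, 12, 16, 21, 25, 26, 27, 28, 30, 33, 34, 36}.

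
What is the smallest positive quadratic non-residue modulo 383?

(2/383) = +1, so 2 is a residue.
(3/383) = +1, so 3 is a residue.
(4/383) = +1, so 4 is a residue.
(5/383) = −1, so 5 is the smallest positive non-residue mod 383.

5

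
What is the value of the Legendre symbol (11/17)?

-1

Euler's criterion: (11/17) ≡ 11^8 (mod 17).
11^2 ≡ 2 (mod 17)
11^4 ≡ 4 (mod 17)
11^8 ≡ 16 (mod 17)
11^8 = 11^(8) ≡ 16 (mod 17).
Result is 16 ≡ −1, so (11/17) = −1.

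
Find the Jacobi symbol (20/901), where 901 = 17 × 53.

Pull out 2^2: since 901 ≡ 5 (mod 8), (2/901) = -1, so (2/901)^2 = +1.
Reciprocity: 5 ≡ 1 and 901 ≡ 1 (mod 4), so (5/901) = +(901/5).
Reduce top mod 5: now compute (1/5).
Reached (1/5) = 1. Collecting the sign flips along the way, the symbol is +1.

1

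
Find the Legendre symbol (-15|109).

1

First reduce: -15 ≡ 94 (mod 109).
Pull out 2: since 109 ≡ 5 (mod 8), (2/109) = -1.
Reciprocity: 47 ≡ 3 and 109 ≡ 1 (mod 4), so (47/109) = +(109/47).
Reduce top mod 47: now compute (15/47).
Reciprocity: 15 ≡ 3 and 47 ≡ 3 (mod 4), so (15/47) = −(47/15).
Reduce top mod 15: now compute (2/15).
Pull out 2: since 15 ≡ 7 (mod 8), (2/15) = +1.
Reached (1/15) = 1. Collecting the sign flips along the way, the symbol is +1.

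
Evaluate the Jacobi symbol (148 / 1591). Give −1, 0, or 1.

Pull out 2^2: since 1591 ≡ 7 (mod 8), (2/1591) = +1, so (2/1591)^2 = +1.
Reciprocity: 37 ≡ 1 and 1591 ≡ 3 (mod 4), so (37/1591) = +(1591/37).
Reduce top mod 37: now compute (0/37).
Top reduces to 0: gcd > 1, so the symbol is 0.

0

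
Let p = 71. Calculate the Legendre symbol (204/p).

-1

First reduce: 204 ≡ 62 (mod 71).
Pull out 2: since 71 ≡ 7 (mod 8), (2/71) = +1.
Reciprocity: 31 ≡ 3 and 71 ≡ 3 (mod 4), so (31/71) = −(71/31).
Reduce top mod 31: now compute (9/31).
Reciprocity: 9 ≡ 1 and 31 ≡ 3 (mod 4), so (9/31) = +(31/9).
Reduce top mod 9: now compute (4/9).
Pull out 2^2: since 9 ≡ 1 (mod 8), (2/9) = +1, so (2/9)^2 = +1.
Reached (1/9) = 1. Collecting the sign flips along the way, the symbol is -1.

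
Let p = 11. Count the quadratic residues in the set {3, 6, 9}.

(3/11) = +1 → QR.
(6/11) = -1 → non-residue.
(9/11) = +1 → QR.
Total quadratic residues among the 3: 2.

2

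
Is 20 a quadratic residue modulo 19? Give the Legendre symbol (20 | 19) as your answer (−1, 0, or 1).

Euler's criterion: (20/19) ≡ 1^9 (mod 19).
1^2 ≡ 1 (mod 19)
1^4 ≡ 1 (mod 19)
1^8 ≡ 1 (mod 19)
1^9 = 1^(8+1) ≡ 1 (mod 19).
Result is 1, so (20/19) = 1.

1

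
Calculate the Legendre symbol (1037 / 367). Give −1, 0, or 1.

Euler's criterion: (1037/367) ≡ 303^183 (mod 367).
303^2 ≡ 59 (mod 367)
303^4 ≡ 178 (mod 367)
303^8 ≡ 122 (mod 367)
303^16 ≡ 204 (mod 367)
303^32 ≡ 145 (mod 367)
303^64 ≡ 106 (mod 367)
303^128 ≡ 226 (mod 367)
303^183 = 303^(128+32+16+4+2+1) ≡ 366 (mod 367).
Result is 366 ≡ −1, so (1037/367) = −1.

-1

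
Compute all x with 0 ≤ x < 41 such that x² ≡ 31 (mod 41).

41 ≡ 1 (mod 4), so we find a root by search.
Trying successive values, 20² = 400 ≡ 31 (mod 41). The other root is 41 − 20 = 21.

20, 21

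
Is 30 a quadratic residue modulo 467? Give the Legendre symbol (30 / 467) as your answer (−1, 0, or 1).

Pull out 2: since 467 ≡ 3 (mod 8), (2/467) = -1.
Reciprocity: 15 ≡ 3 and 467 ≡ 3 (mod 4), so (15/467) = −(467/15).
Reduce top mod 15: now compute (2/15).
Pull out 2: since 15 ≡ 7 (mod 8), (2/15) = +1.
Reached (1/15) = 1. Collecting the sign flips along the way, the symbol is +1.

1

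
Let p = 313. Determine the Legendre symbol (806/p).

First reduce: 806 ≡ 180 (mod 313).
Pull out 2^2: since 313 ≡ 1 (mod 8), (2/313) = +1, so (2/313)^2 = +1.
Reciprocity: 45 ≡ 1 and 313 ≡ 1 (mod 4), so (45/313) = +(313/45).
Reduce top mod 45: now compute (43/45).
Reciprocity: 43 ≡ 3 and 45 ≡ 1 (mod 4), so (43/45) = +(45/43).
Reduce top mod 43: now compute (2/43).
Pull out 2: since 43 ≡ 3 (mod 8), (2/43) = -1.
Reached (1/43) = 1. Collecting the sign flips along the way, the symbol is -1.

-1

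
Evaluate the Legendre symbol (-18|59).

First reduce: -18 ≡ 41 (mod 59).
Reciprocity: 41 ≡ 1 and 59 ≡ 3 (mod 4), so (41/59) = +(59/41).
Reduce top mod 41: now compute (18/41).
Pull out 2: since 41 ≡ 1 (mod 8), (2/41) = +1.
Reciprocity: 9 ≡ 1 and 41 ≡ 1 (mod 4), so (9/41) = +(41/9).
Reduce top mod 9: now compute (5/9).
Reciprocity: 5 ≡ 1 and 9 ≡ 1 (mod 4), so (5/9) = +(9/5).
Reduce top mod 5: now compute (4/5).
Pull out 2^2: since 5 ≡ 5 (mod 8), (2/5) = -1, so (2/5)^2 = +1.
Reached (1/5) = 1. Collecting the sign flips along the way, the symbol is +1.

1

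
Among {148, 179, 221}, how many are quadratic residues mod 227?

1

(148/227) = -1 → non-residue.
(179/227) = -1 → non-residue.
(221/227) = +1 → QR.
Total quadratic residues among the 3: 1.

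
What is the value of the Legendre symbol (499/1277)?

Reciprocity: 499 ≡ 3 and 1277 ≡ 1 (mod 4), so (499/1277) = +(1277/499).
Reduce top mod 499: now compute (279/499).
Reciprocity: 279 ≡ 3 and 499 ≡ 3 (mod 4), so (279/499) = −(499/279).
Reduce top mod 279: now compute (220/279).
Pull out 2^2: since 279 ≡ 7 (mod 8), (2/279) = +1, so (2/279)^2 = +1.
Reciprocity: 55 ≡ 3 and 279 ≡ 3 (mod 4), so (55/279) = −(279/55).
Reduce top mod 55: now compute (4/55).
Pull out 2^2: since 55 ≡ 7 (mod 8), (2/55) = +1, so (2/55)^2 = +1.
Reached (1/55) = 1. Collecting the sign flips along the way, the symbol is +1.

1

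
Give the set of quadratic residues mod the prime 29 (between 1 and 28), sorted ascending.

1,4,5,6,7,9,13,16,20,22,23,24,25,28

Square k = 1,…,14 (k and 29−k give the same square):
1²=1, 2²=4, 3²=9, 4²=16, 5²=25, 6²≡7, 7²≡20, 8²≡6, 9²≡23, 10²≡13, 11²≡5, 12²≡28, 13²≡24, 14²≡22 (mod 29).
So the quadratic residues mod 29 are {1, 4, 5, 6, 7, 9, 13, 16, 20, 22, 23, 24, 25, 28}.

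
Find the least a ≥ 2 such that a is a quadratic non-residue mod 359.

(2/359) = +1, so 2 is a residue.
(3/359) = +1, so 3 is a residue.
(4/359) = +1, so 4 is a residue.
(5/359) = +1, so 5 is a residue.
(6/359) = +1, so 6 is a residue.
(7/359) = −1, so 7 is the smallest positive non-residue mod 359.

7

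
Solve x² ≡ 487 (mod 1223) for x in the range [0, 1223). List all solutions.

518, 705

Since 1223 ≡ 3 (mod 4), a square root of 487 is 487^((1223+1)/4) = 487^306 mod 1223.
Repeated squaring: 487^2≡1130, 487^4≡88, 487^8≡406, 487^16≡954, 487^32≡204, 487^64≡34, 487^128≡1156, 487^256≡820 (mod 1223).
487^306 = 487^(256+32+16+2) ≡ 705 (mod 1223).
Check: 705² = 497025 ≡ 487 (mod 1223). The two roots are 518 and 705.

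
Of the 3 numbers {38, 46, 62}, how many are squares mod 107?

1

(38/107) = -1 → non-residue.
(46/107) = -1 → non-residue.
(62/107) = +1 → QR.
Total quadratic residues among the 3: 1.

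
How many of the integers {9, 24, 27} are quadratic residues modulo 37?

(9/37) = +1 → QR.
(24/37) = -1 → non-residue.
(27/37) = +1 → QR.
Total quadratic residues among the 3: 2.

2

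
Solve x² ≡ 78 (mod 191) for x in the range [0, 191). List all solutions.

Since 191 ≡ 3 (mod 4), a square root of 78 is 78^((191+1)/4) = 78^48 mod 191.
Repeated squaring: 78^2≡163, 78^4≡20, 78^8≡18, 78^16≡133, 78^32≡117 (mod 191).
78^48 = 78^(32+16) ≡ 90 (mod 191).
Check: 90² = 8100 ≡ 78 (mod 191). The two roots are 90 and 101.

90, 101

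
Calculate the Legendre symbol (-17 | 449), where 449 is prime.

-1

Euler's criterion: (-17/449) ≡ 432^224 (mod 449).
432^2 ≡ 289 (mod 449)
432^4 ≡ 7 (mod 449)
432^8 ≡ 49 (mod 449)
432^16 ≡ 156 (mod 449)
432^32 ≡ 90 (mod 449)
432^64 ≡ 18 (mod 449)
432^128 ≡ 324 (mod 449)
432^224 = 432^(128+64+32) ≡ 448 (mod 449).
Result is 448 ≡ −1, so (-17/449) = −1.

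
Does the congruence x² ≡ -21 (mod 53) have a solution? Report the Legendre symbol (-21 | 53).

First reduce: -21 ≡ 32 (mod 53).
Pull out 2^5: since 53 ≡ 5 (mod 8), (2/53) = -1, so (2/53)^5 = -1.
Reached (1/53) = 1. Collecting the sign flips along the way, the symbol is -1.

-1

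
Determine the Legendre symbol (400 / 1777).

Pull out 2^4: since 1777 ≡ 1 (mod 8), (2/1777) = +1, so (2/1777)^4 = +1.
Reciprocity: 25 ≡ 1 and 1777 ≡ 1 (mod 4), so (25/1777) = +(1777/25).
Reduce top mod 25: now compute (2/25).
Pull out 2: since 25 ≡ 1 (mod 8), (2/25) = +1.
Reached (1/25) = 1. Collecting the sign flips along the way, the symbol is +1.

1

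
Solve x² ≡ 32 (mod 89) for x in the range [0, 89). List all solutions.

89 ≡ 1 (mod 4), so we find a root by search.
Trying successive values, 11² = 121 ≡ 32 (mod 89). The other root is 89 − 11 = 78.

11, 78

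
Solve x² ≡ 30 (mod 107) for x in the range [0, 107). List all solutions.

43, 64

Since 107 ≡ 3 (mod 4), a square root of 30 is 30^((107+1)/4) = 30^27 mod 107.
Repeated squaring: 30^2≡44, 30^4≡10, 30^8≡100, 30^16≡49 (mod 107).
30^27 = 30^(16+8+2+1) ≡ 64 (mod 107).
Check: 64² = 4096 ≡ 30 (mod 107). The two roots are 43 and 64.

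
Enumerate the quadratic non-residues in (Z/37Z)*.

Square k = 1,…,18 (k and 37−k give the same square):
1²=1, 2²=4, 3²=9, 4²=16, 5²=25, 6²=36, 7²≡12, 8²≡27, 9²≡7, 10²≡26, 11²≡10, 12²≡33, 13²≡21, 14²≡11, 15²≡3, 16²≡34, 17²≡30, 18²≡28 (mod 37).
The residues are {1, 3, 4, 7, 9, 10, 11, 12, 16, 21, 25, 26, 27, 28, 30, 33, 34, 36}; the non-residues are the remaining 18 nonzero classes.

2 5 6 8 13 14 15 17 18 19 20 22 23 24 29 31 32 35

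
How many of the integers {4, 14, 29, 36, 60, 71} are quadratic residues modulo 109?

5

(4/109) = +1 → QR.
(14/109) = -1 → non-residue.
(29/109) = +1 → QR.
(36/109) = +1 → QR.
(60/109) = +1 → QR.
(71/109) = +1 → QR.
Total quadratic residues among the 6: 5.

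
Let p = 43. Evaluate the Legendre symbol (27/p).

Reciprocity: 27 ≡ 3 and 43 ≡ 3 (mod 4), so (27/43) = −(43/27).
Reduce top mod 27: now compute (16/27).
Pull out 2^4: since 27 ≡ 3 (mod 8), (2/27) = -1, so (2/27)^4 = +1.
Reached (1/27) = 1. Collecting the sign flips along the way, the symbol is -1.

-1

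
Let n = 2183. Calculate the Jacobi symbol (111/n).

0

Reciprocity: 111 ≡ 3 and 2183 ≡ 3 (mod 4), so (111/2183) = −(2183/111).
Reduce top mod 111: now compute (74/111).
Pull out 2: since 111 ≡ 7 (mod 8), (2/111) = +1.
Reciprocity: 37 ≡ 1 and 111 ≡ 3 (mod 4), so (37/111) = +(111/37).
Reduce top mod 37: now compute (0/37).
Top reduces to 0: gcd > 1, so the symbol is 0.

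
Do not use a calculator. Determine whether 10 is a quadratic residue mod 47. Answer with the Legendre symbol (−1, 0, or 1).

-1

Pull out 2: since 47 ≡ 7 (mod 8), (2/47) = +1.
Reciprocity: 5 ≡ 1 and 47 ≡ 3 (mod 4), so (5/47) = +(47/5).
Reduce top mod 5: now compute (2/5).
Pull out 2: since 5 ≡ 5 (mod 8), (2/5) = -1.
Reached (1/5) = 1. Collecting the sign flips along the way, the symbol is -1.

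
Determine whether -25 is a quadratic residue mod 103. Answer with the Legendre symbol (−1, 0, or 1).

Euler's criterion: (-25/103) ≡ 78^51 (mod 103).
78^2 ≡ 7 (mod 103)
78^4 ≡ 49 (mod 103)
78^8 ≡ 32 (mod 103)
78^16 ≡ 97 (mod 103)
78^32 ≡ 36 (mod 103)
78^51 = 78^(32+16+2+1) ≡ 102 (mod 103).
Result is 102 ≡ −1, so (-25/103) = −1.

-1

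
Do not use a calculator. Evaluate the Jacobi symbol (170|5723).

Pull out 2: since 5723 ≡ 3 (mod 8), (2/5723) = -1.
Reciprocity: 85 ≡ 1 and 5723 ≡ 3 (mod 4), so (85/5723) = +(5723/85).
Reduce top mod 85: now compute (28/85).
Pull out 2^2: since 85 ≡ 5 (mod 8), (2/85) = -1, so (2/85)^2 = +1.
Reciprocity: 7 ≡ 3 and 85 ≡ 1 (mod 4), so (7/85) = +(85/7).
Reduce top mod 7: now compute (1/7).
Reached (1/7) = 1. Collecting the sign flips along the way, the symbol is -1.

-1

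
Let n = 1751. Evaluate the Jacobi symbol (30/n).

1

Pull out 2: since 1751 ≡ 7 (mod 8), (2/1751) = +1.
Reciprocity: 15 ≡ 3 and 1751 ≡ 3 (mod 4), so (15/1751) = −(1751/15).
Reduce top mod 15: now compute (11/15).
Reciprocity: 11 ≡ 3 and 15 ≡ 3 (mod 4), so (11/15) = −(15/11).
Reduce top mod 11: now compute (4/11).
Pull out 2^2: since 11 ≡ 3 (mod 8), (2/11) = -1, so (2/11)^2 = +1.
Reached (1/11) = 1. Collecting the sign flips along the way, the symbol is +1.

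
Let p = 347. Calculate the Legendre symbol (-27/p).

-1

First reduce: -27 ≡ 320 (mod 347).
Pull out 2^6: since 347 ≡ 3 (mod 8), (2/347) = -1, so (2/347)^6 = +1.
Reciprocity: 5 ≡ 1 and 347 ≡ 3 (mod 4), so (5/347) = +(347/5).
Reduce top mod 5: now compute (2/5).
Pull out 2: since 5 ≡ 5 (mod 8), (2/5) = -1.
Reached (1/5) = 1. Collecting the sign flips along the way, the symbol is -1.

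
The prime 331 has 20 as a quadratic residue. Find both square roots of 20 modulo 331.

135, 196

Since 331 ≡ 3 (mod 4), a square root of 20 is 20^((331+1)/4) = 20^83 mod 331.
Repeated squaring: 20^2≡69, 20^4≡127, 20^8≡241, 20^16≡156, 20^32≡173, 20^64≡139 (mod 331).
20^83 = 20^(64+16+2+1) ≡ 196 (mod 331).
Check: 196² = 38416 ≡ 20 (mod 331). The two roots are 135 and 196.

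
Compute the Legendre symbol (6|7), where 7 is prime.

-1

Pull out 2: since 7 ≡ 7 (mod 8), (2/7) = +1.
Reciprocity: 3 ≡ 3 and 7 ≡ 3 (mod 4), so (3/7) = −(7/3).
Reduce top mod 3: now compute (1/3).
Reached (1/3) = 1. Collecting the sign flips along the way, the symbol is -1.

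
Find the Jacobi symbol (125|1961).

1

Reciprocity: 125 ≡ 1 and 1961 ≡ 1 (mod 4), so (125/1961) = +(1961/125).
Reduce top mod 125: now compute (86/125).
Pull out 2: since 125 ≡ 5 (mod 8), (2/125) = -1.
Reciprocity: 43 ≡ 3 and 125 ≡ 1 (mod 4), so (43/125) = +(125/43).
Reduce top mod 43: now compute (39/43).
Reciprocity: 39 ≡ 3 and 43 ≡ 3 (mod 4), so (39/43) = −(43/39).
Reduce top mod 39: now compute (4/39).
Pull out 2^2: since 39 ≡ 7 (mod 8), (2/39) = +1, so (2/39)^2 = +1.
Reached (1/39) = 1. Collecting the sign flips along the way, the symbol is +1.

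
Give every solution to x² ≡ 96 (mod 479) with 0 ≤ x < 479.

Since 479 ≡ 3 (mod 4), a square root of 96 is 96^((479+1)/4) = 96^120 mod 479.
Repeated squaring: 96^2≡115, 96^4≡292, 96^8≡2, 96^16≡4, 96^32≡16, 96^64≡256 (mod 479).
96^120 = 96^(64+32+16+8) ≡ 196 (mod 479).
Check: 196² = 38416 ≡ 96 (mod 479). The two roots are 196 and 283.

196, 283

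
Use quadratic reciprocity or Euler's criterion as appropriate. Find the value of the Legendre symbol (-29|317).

-1

Euler's criterion: (-29/317) ≡ 288^158 (mod 317).
288^2 ≡ 207 (mod 317)
288^4 ≡ 54 (mod 317)
288^8 ≡ 63 (mod 317)
288^16 ≡ 165 (mod 317)
288^32 ≡ 280 (mod 317)
288^64 ≡ 101 (mod 317)
288^128 ≡ 57 (mod 317)
288^158 = 288^(128+16+8+4+2) ≡ 316 (mod 317).
Result is 316 ≡ −1, so (-29/317) = −1.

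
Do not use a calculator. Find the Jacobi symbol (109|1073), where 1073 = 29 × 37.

-1

Reciprocity: 109 ≡ 1 and 1073 ≡ 1 (mod 4), so (109/1073) = +(1073/109).
Reduce top mod 109: now compute (92/109).
Pull out 2^2: since 109 ≡ 5 (mod 8), (2/109) = -1, so (2/109)^2 = +1.
Reciprocity: 23 ≡ 3 and 109 ≡ 1 (mod 4), so (23/109) = +(109/23).
Reduce top mod 23: now compute (17/23).
Reciprocity: 17 ≡ 1 and 23 ≡ 3 (mod 4), so (17/23) = +(23/17).
Reduce top mod 17: now compute (6/17).
Pull out 2: since 17 ≡ 1 (mod 8), (2/17) = +1.
Reciprocity: 3 ≡ 3 and 17 ≡ 1 (mod 4), so (3/17) = +(17/3).
Reduce top mod 3: now compute (2/3).
Pull out 2: since 3 ≡ 3 (mod 8), (2/3) = -1.
Reached (1/3) = 1. Collecting the sign flips along the way, the symbol is -1.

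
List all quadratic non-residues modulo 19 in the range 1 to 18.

Square k = 1,…,9 (k and 19−k give the same square):
1²=1, 2²=4, 3²=9, 4²=16, 5²≡6, 6²≡17, 7²≡11, 8²≡7, 9²≡5 (mod 19).
The residues are {1, 4, 5, 6, 7, 9, 11, 16, 17}; the non-residues are the remaining 9 nonzero classes.

2,3,8,10,12,13,14,15,18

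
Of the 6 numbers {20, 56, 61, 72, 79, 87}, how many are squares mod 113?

4

(20/113) = -1 → non-residue.
(56/113) = +1 → QR.
(61/113) = +1 → QR.
(72/113) = +1 → QR.
(79/113) = -1 → non-residue.
(87/113) = +1 → QR.
Total quadratic residues among the 6: 4.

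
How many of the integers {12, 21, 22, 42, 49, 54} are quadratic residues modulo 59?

(12/59) = +1 → QR.
(21/59) = +1 → QR.
(22/59) = +1 → QR.
(42/59) = -1 → non-residue.
(49/59) = +1 → QR.
(54/59) = -1 → non-residue.
Total quadratic residues among the 6: 4.

4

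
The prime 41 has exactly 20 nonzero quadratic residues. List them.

Square k = 1,…,20 (k and 41−k give the same square):
1²=1, 2²=4, 3²=9, 4²=16, 5²=25, 6²=36, 7²≡8, 8²≡23, 9²≡40, 10²≡18, 11²≡39, 12²≡21, 13²≡5, 14²≡32, 15²≡20, 16²≡10, 17²≡2, 18²≡37, 19²≡33, 20²≡31 (mod 41).
So the quadratic residues mod 41 are {1, 2, 4, 5, 8, 9, 10, 16, 18, 20, 21, 23, 25, 31, 32, 33, 36, 37, 39, 40}.

1 2 4 5 8 9 10 16 18 20 21 23 25 31 32 33 36 37 39 40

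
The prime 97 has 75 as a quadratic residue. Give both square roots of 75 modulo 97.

47, 50

97 ≡ 1 (mod 4), so we find a root by search.
Trying successive values, 47² = 2209 ≡ 75 (mod 97). The other root is 97 − 47 = 50.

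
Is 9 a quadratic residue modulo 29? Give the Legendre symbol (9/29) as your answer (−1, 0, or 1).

1

Reciprocity: 9 ≡ 1 and 29 ≡ 1 (mod 4), so (9/29) = +(29/9).
Reduce top mod 9: now compute (2/9).
Pull out 2: since 9 ≡ 1 (mod 8), (2/9) = +1.
Reached (1/9) = 1. Collecting the sign flips along the way, the symbol is +1.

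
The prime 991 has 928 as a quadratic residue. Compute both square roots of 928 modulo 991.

267, 724

Since 991 ≡ 3 (mod 4), a square root of 928 is 928^((991+1)/4) = 928^248 mod 991.
Repeated squaring: 928^2≡5, 928^4≡25, 928^8≡625, 928^16≡171, 928^32≡502, 928^64≡290, 928^128≡856 (mod 991).
928^248 = 928^(128+64+32+16+8) ≡ 267 (mod 991).
Check: 267² = 71289 ≡ 928 (mod 991). The two roots are 267 and 724.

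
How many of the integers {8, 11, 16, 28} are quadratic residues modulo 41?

(8/41) = +1 → QR.
(11/41) = -1 → non-residue.
(16/41) = +1 → QR.
(28/41) = -1 → non-residue.
Total quadratic residues among the 4: 2.

2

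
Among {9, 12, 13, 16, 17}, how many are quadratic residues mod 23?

(9/23) = +1 → QR.
(12/23) = +1 → QR.
(13/23) = +1 → QR.
(16/23) = +1 → QR.
(17/23) = -1 → non-residue.
Total quadratic residues among the 5: 4.

4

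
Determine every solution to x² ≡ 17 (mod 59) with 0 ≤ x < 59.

28, 31

Since 59 ≡ 3 (mod 4), a square root of 17 is 17^((59+1)/4) = 17^15 mod 59.
Repeated squaring: 17^2≡53, 17^4≡36, 17^8≡57 (mod 59).
17^15 = 17^(8+4+2+1) ≡ 28 (mod 59).
Check: 28² = 784 ≡ 17 (mod 59). The two roots are 28 and 31.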